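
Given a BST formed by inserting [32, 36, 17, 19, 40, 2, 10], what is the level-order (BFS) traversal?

Tree insertion order: [32, 36, 17, 19, 40, 2, 10]
Tree (level-order array): [32, 17, 36, 2, 19, None, 40, None, 10]
BFS from the root, enqueuing left then right child of each popped node:
  queue [32] -> pop 32, enqueue [17, 36], visited so far: [32]
  queue [17, 36] -> pop 17, enqueue [2, 19], visited so far: [32, 17]
  queue [36, 2, 19] -> pop 36, enqueue [40], visited so far: [32, 17, 36]
  queue [2, 19, 40] -> pop 2, enqueue [10], visited so far: [32, 17, 36, 2]
  queue [19, 40, 10] -> pop 19, enqueue [none], visited so far: [32, 17, 36, 2, 19]
  queue [40, 10] -> pop 40, enqueue [none], visited so far: [32, 17, 36, 2, 19, 40]
  queue [10] -> pop 10, enqueue [none], visited so far: [32, 17, 36, 2, 19, 40, 10]
Result: [32, 17, 36, 2, 19, 40, 10]


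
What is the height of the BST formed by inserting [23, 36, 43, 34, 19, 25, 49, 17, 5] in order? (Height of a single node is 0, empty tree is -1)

Insertion order: [23, 36, 43, 34, 19, 25, 49, 17, 5]
Tree (level-order array): [23, 19, 36, 17, None, 34, 43, 5, None, 25, None, None, 49]
Compute height bottom-up (empty subtree = -1):
  height(5) = 1 + max(-1, -1) = 0
  height(17) = 1 + max(0, -1) = 1
  height(19) = 1 + max(1, -1) = 2
  height(25) = 1 + max(-1, -1) = 0
  height(34) = 1 + max(0, -1) = 1
  height(49) = 1 + max(-1, -1) = 0
  height(43) = 1 + max(-1, 0) = 1
  height(36) = 1 + max(1, 1) = 2
  height(23) = 1 + max(2, 2) = 3
Height = 3


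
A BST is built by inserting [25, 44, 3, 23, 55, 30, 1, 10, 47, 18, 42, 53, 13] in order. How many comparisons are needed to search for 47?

Search path for 47: 25 -> 44 -> 55 -> 47
Found: True
Comparisons: 4


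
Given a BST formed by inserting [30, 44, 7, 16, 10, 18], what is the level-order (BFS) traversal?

Tree insertion order: [30, 44, 7, 16, 10, 18]
Tree (level-order array): [30, 7, 44, None, 16, None, None, 10, 18]
BFS from the root, enqueuing left then right child of each popped node:
  queue [30] -> pop 30, enqueue [7, 44], visited so far: [30]
  queue [7, 44] -> pop 7, enqueue [16], visited so far: [30, 7]
  queue [44, 16] -> pop 44, enqueue [none], visited so far: [30, 7, 44]
  queue [16] -> pop 16, enqueue [10, 18], visited so far: [30, 7, 44, 16]
  queue [10, 18] -> pop 10, enqueue [none], visited so far: [30, 7, 44, 16, 10]
  queue [18] -> pop 18, enqueue [none], visited so far: [30, 7, 44, 16, 10, 18]
Result: [30, 7, 44, 16, 10, 18]


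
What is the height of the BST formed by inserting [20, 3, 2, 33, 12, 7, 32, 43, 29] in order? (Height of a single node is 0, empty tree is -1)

Insertion order: [20, 3, 2, 33, 12, 7, 32, 43, 29]
Tree (level-order array): [20, 3, 33, 2, 12, 32, 43, None, None, 7, None, 29]
Compute height bottom-up (empty subtree = -1):
  height(2) = 1 + max(-1, -1) = 0
  height(7) = 1 + max(-1, -1) = 0
  height(12) = 1 + max(0, -1) = 1
  height(3) = 1 + max(0, 1) = 2
  height(29) = 1 + max(-1, -1) = 0
  height(32) = 1 + max(0, -1) = 1
  height(43) = 1 + max(-1, -1) = 0
  height(33) = 1 + max(1, 0) = 2
  height(20) = 1 + max(2, 2) = 3
Height = 3


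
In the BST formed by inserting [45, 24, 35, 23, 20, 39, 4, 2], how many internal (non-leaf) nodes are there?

Tree built from: [45, 24, 35, 23, 20, 39, 4, 2]
Tree (level-order array): [45, 24, None, 23, 35, 20, None, None, 39, 4, None, None, None, 2]
Rule: An internal node has at least one child.
Per-node child counts:
  node 45: 1 child(ren)
  node 24: 2 child(ren)
  node 23: 1 child(ren)
  node 20: 1 child(ren)
  node 4: 1 child(ren)
  node 2: 0 child(ren)
  node 35: 1 child(ren)
  node 39: 0 child(ren)
Matching nodes: [45, 24, 23, 20, 4, 35]
Count of internal (non-leaf) nodes: 6


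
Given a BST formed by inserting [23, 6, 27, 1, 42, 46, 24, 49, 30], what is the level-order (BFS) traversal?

Tree insertion order: [23, 6, 27, 1, 42, 46, 24, 49, 30]
Tree (level-order array): [23, 6, 27, 1, None, 24, 42, None, None, None, None, 30, 46, None, None, None, 49]
BFS from the root, enqueuing left then right child of each popped node:
  queue [23] -> pop 23, enqueue [6, 27], visited so far: [23]
  queue [6, 27] -> pop 6, enqueue [1], visited so far: [23, 6]
  queue [27, 1] -> pop 27, enqueue [24, 42], visited so far: [23, 6, 27]
  queue [1, 24, 42] -> pop 1, enqueue [none], visited so far: [23, 6, 27, 1]
  queue [24, 42] -> pop 24, enqueue [none], visited so far: [23, 6, 27, 1, 24]
  queue [42] -> pop 42, enqueue [30, 46], visited so far: [23, 6, 27, 1, 24, 42]
  queue [30, 46] -> pop 30, enqueue [none], visited so far: [23, 6, 27, 1, 24, 42, 30]
  queue [46] -> pop 46, enqueue [49], visited so far: [23, 6, 27, 1, 24, 42, 30, 46]
  queue [49] -> pop 49, enqueue [none], visited so far: [23, 6, 27, 1, 24, 42, 30, 46, 49]
Result: [23, 6, 27, 1, 24, 42, 30, 46, 49]


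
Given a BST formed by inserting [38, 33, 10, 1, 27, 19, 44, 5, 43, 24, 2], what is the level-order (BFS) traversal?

Tree insertion order: [38, 33, 10, 1, 27, 19, 44, 5, 43, 24, 2]
Tree (level-order array): [38, 33, 44, 10, None, 43, None, 1, 27, None, None, None, 5, 19, None, 2, None, None, 24]
BFS from the root, enqueuing left then right child of each popped node:
  queue [38] -> pop 38, enqueue [33, 44], visited so far: [38]
  queue [33, 44] -> pop 33, enqueue [10], visited so far: [38, 33]
  queue [44, 10] -> pop 44, enqueue [43], visited so far: [38, 33, 44]
  queue [10, 43] -> pop 10, enqueue [1, 27], visited so far: [38, 33, 44, 10]
  queue [43, 1, 27] -> pop 43, enqueue [none], visited so far: [38, 33, 44, 10, 43]
  queue [1, 27] -> pop 1, enqueue [5], visited so far: [38, 33, 44, 10, 43, 1]
  queue [27, 5] -> pop 27, enqueue [19], visited so far: [38, 33, 44, 10, 43, 1, 27]
  queue [5, 19] -> pop 5, enqueue [2], visited so far: [38, 33, 44, 10, 43, 1, 27, 5]
  queue [19, 2] -> pop 19, enqueue [24], visited so far: [38, 33, 44, 10, 43, 1, 27, 5, 19]
  queue [2, 24] -> pop 2, enqueue [none], visited so far: [38, 33, 44, 10, 43, 1, 27, 5, 19, 2]
  queue [24] -> pop 24, enqueue [none], visited so far: [38, 33, 44, 10, 43, 1, 27, 5, 19, 2, 24]
Result: [38, 33, 44, 10, 43, 1, 27, 5, 19, 2, 24]


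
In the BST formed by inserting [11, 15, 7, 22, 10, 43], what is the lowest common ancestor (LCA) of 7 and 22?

Tree insertion order: [11, 15, 7, 22, 10, 43]
Tree (level-order array): [11, 7, 15, None, 10, None, 22, None, None, None, 43]
In a BST, the LCA of p=7, q=22 is the first node v on the
root-to-leaf path with p <= v <= q (go left if both < v, right if both > v).
Walk from root:
  at 11: 7 <= 11 <= 22, this is the LCA
LCA = 11


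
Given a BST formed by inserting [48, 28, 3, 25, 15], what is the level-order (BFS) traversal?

Tree insertion order: [48, 28, 3, 25, 15]
Tree (level-order array): [48, 28, None, 3, None, None, 25, 15]
BFS from the root, enqueuing left then right child of each popped node:
  queue [48] -> pop 48, enqueue [28], visited so far: [48]
  queue [28] -> pop 28, enqueue [3], visited so far: [48, 28]
  queue [3] -> pop 3, enqueue [25], visited so far: [48, 28, 3]
  queue [25] -> pop 25, enqueue [15], visited so far: [48, 28, 3, 25]
  queue [15] -> pop 15, enqueue [none], visited so far: [48, 28, 3, 25, 15]
Result: [48, 28, 3, 25, 15]


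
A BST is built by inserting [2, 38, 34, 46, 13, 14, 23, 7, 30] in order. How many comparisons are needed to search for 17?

Search path for 17: 2 -> 38 -> 34 -> 13 -> 14 -> 23
Found: False
Comparisons: 6


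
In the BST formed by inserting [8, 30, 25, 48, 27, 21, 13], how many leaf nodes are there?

Tree built from: [8, 30, 25, 48, 27, 21, 13]
Tree (level-order array): [8, None, 30, 25, 48, 21, 27, None, None, 13]
Rule: A leaf has 0 children.
Per-node child counts:
  node 8: 1 child(ren)
  node 30: 2 child(ren)
  node 25: 2 child(ren)
  node 21: 1 child(ren)
  node 13: 0 child(ren)
  node 27: 0 child(ren)
  node 48: 0 child(ren)
Matching nodes: [13, 27, 48]
Count of leaf nodes: 3


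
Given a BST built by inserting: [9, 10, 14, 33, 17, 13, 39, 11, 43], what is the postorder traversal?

Tree insertion order: [9, 10, 14, 33, 17, 13, 39, 11, 43]
Tree (level-order array): [9, None, 10, None, 14, 13, 33, 11, None, 17, 39, None, None, None, None, None, 43]
Postorder traversal: [11, 13, 17, 43, 39, 33, 14, 10, 9]


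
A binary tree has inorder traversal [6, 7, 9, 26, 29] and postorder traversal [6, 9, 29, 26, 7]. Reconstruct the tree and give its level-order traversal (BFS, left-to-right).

Inorder:   [6, 7, 9, 26, 29]
Postorder: [6, 9, 29, 26, 7]
Algorithm: postorder visits root last, so walk postorder right-to-left;
each value is the root of the current inorder slice — split it at that
value, recurse on the right subtree first, then the left.
Recursive splits:
  root=7; inorder splits into left=[6], right=[9, 26, 29]
  root=26; inorder splits into left=[9], right=[29]
  root=29; inorder splits into left=[], right=[]
  root=9; inorder splits into left=[], right=[]
  root=6; inorder splits into left=[], right=[]
Reconstructed level-order: [7, 6, 26, 9, 29]


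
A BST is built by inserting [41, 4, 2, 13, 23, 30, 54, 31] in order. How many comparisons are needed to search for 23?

Search path for 23: 41 -> 4 -> 13 -> 23
Found: True
Comparisons: 4


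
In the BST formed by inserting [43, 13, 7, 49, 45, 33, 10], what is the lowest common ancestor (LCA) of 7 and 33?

Tree insertion order: [43, 13, 7, 49, 45, 33, 10]
Tree (level-order array): [43, 13, 49, 7, 33, 45, None, None, 10]
In a BST, the LCA of p=7, q=33 is the first node v on the
root-to-leaf path with p <= v <= q (go left if both < v, right if both > v).
Walk from root:
  at 43: both 7 and 33 < 43, go left
  at 13: 7 <= 13 <= 33, this is the LCA
LCA = 13


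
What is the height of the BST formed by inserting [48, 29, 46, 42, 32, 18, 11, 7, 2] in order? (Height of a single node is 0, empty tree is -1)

Insertion order: [48, 29, 46, 42, 32, 18, 11, 7, 2]
Tree (level-order array): [48, 29, None, 18, 46, 11, None, 42, None, 7, None, 32, None, 2]
Compute height bottom-up (empty subtree = -1):
  height(2) = 1 + max(-1, -1) = 0
  height(7) = 1 + max(0, -1) = 1
  height(11) = 1 + max(1, -1) = 2
  height(18) = 1 + max(2, -1) = 3
  height(32) = 1 + max(-1, -1) = 0
  height(42) = 1 + max(0, -1) = 1
  height(46) = 1 + max(1, -1) = 2
  height(29) = 1 + max(3, 2) = 4
  height(48) = 1 + max(4, -1) = 5
Height = 5


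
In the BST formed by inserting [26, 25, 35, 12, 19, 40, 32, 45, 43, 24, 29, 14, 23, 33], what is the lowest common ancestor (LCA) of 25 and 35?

Tree insertion order: [26, 25, 35, 12, 19, 40, 32, 45, 43, 24, 29, 14, 23, 33]
Tree (level-order array): [26, 25, 35, 12, None, 32, 40, None, 19, 29, 33, None, 45, 14, 24, None, None, None, None, 43, None, None, None, 23]
In a BST, the LCA of p=25, q=35 is the first node v on the
root-to-leaf path with p <= v <= q (go left if both < v, right if both > v).
Walk from root:
  at 26: 25 <= 26 <= 35, this is the LCA
LCA = 26


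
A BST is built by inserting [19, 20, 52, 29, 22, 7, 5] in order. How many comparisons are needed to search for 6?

Search path for 6: 19 -> 7 -> 5
Found: False
Comparisons: 3


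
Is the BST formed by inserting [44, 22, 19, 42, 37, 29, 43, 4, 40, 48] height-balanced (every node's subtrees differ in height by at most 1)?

Tree (level-order array): [44, 22, 48, 19, 42, None, None, 4, None, 37, 43, None, None, 29, 40]
Definition: a tree is height-balanced if, at every node, |h(left) - h(right)| <= 1 (empty subtree has height -1).
Bottom-up per-node check:
  node 4: h_left=-1, h_right=-1, diff=0 [OK], height=0
  node 19: h_left=0, h_right=-1, diff=1 [OK], height=1
  node 29: h_left=-1, h_right=-1, diff=0 [OK], height=0
  node 40: h_left=-1, h_right=-1, diff=0 [OK], height=0
  node 37: h_left=0, h_right=0, diff=0 [OK], height=1
  node 43: h_left=-1, h_right=-1, diff=0 [OK], height=0
  node 42: h_left=1, h_right=0, diff=1 [OK], height=2
  node 22: h_left=1, h_right=2, diff=1 [OK], height=3
  node 48: h_left=-1, h_right=-1, diff=0 [OK], height=0
  node 44: h_left=3, h_right=0, diff=3 [FAIL (|3-0|=3 > 1)], height=4
Node 44 violates the condition: |3 - 0| = 3 > 1.
Result: Not balanced


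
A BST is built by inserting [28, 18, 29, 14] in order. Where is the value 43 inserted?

Starting tree (level order): [28, 18, 29, 14]
Insertion path: 28 -> 29
Result: insert 43 as right child of 29
Final tree (level order): [28, 18, 29, 14, None, None, 43]


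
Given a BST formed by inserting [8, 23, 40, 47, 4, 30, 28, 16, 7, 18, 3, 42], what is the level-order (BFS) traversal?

Tree insertion order: [8, 23, 40, 47, 4, 30, 28, 16, 7, 18, 3, 42]
Tree (level-order array): [8, 4, 23, 3, 7, 16, 40, None, None, None, None, None, 18, 30, 47, None, None, 28, None, 42]
BFS from the root, enqueuing left then right child of each popped node:
  queue [8] -> pop 8, enqueue [4, 23], visited so far: [8]
  queue [4, 23] -> pop 4, enqueue [3, 7], visited so far: [8, 4]
  queue [23, 3, 7] -> pop 23, enqueue [16, 40], visited so far: [8, 4, 23]
  queue [3, 7, 16, 40] -> pop 3, enqueue [none], visited so far: [8, 4, 23, 3]
  queue [7, 16, 40] -> pop 7, enqueue [none], visited so far: [8, 4, 23, 3, 7]
  queue [16, 40] -> pop 16, enqueue [18], visited so far: [8, 4, 23, 3, 7, 16]
  queue [40, 18] -> pop 40, enqueue [30, 47], visited so far: [8, 4, 23, 3, 7, 16, 40]
  queue [18, 30, 47] -> pop 18, enqueue [none], visited so far: [8, 4, 23, 3, 7, 16, 40, 18]
  queue [30, 47] -> pop 30, enqueue [28], visited so far: [8, 4, 23, 3, 7, 16, 40, 18, 30]
  queue [47, 28] -> pop 47, enqueue [42], visited so far: [8, 4, 23, 3, 7, 16, 40, 18, 30, 47]
  queue [28, 42] -> pop 28, enqueue [none], visited so far: [8, 4, 23, 3, 7, 16, 40, 18, 30, 47, 28]
  queue [42] -> pop 42, enqueue [none], visited so far: [8, 4, 23, 3, 7, 16, 40, 18, 30, 47, 28, 42]
Result: [8, 4, 23, 3, 7, 16, 40, 18, 30, 47, 28, 42]


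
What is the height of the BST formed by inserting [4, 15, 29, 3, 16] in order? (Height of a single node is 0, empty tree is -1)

Insertion order: [4, 15, 29, 3, 16]
Tree (level-order array): [4, 3, 15, None, None, None, 29, 16]
Compute height bottom-up (empty subtree = -1):
  height(3) = 1 + max(-1, -1) = 0
  height(16) = 1 + max(-1, -1) = 0
  height(29) = 1 + max(0, -1) = 1
  height(15) = 1 + max(-1, 1) = 2
  height(4) = 1 + max(0, 2) = 3
Height = 3


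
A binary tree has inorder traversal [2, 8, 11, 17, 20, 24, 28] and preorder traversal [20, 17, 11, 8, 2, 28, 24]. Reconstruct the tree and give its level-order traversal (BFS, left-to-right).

Inorder:  [2, 8, 11, 17, 20, 24, 28]
Preorder: [20, 17, 11, 8, 2, 28, 24]
Algorithm: preorder visits root first, so consume preorder in order;
for each root, split the current inorder slice at that value into
left-subtree inorder and right-subtree inorder, then recurse.
Recursive splits:
  root=20; inorder splits into left=[2, 8, 11, 17], right=[24, 28]
  root=17; inorder splits into left=[2, 8, 11], right=[]
  root=11; inorder splits into left=[2, 8], right=[]
  root=8; inorder splits into left=[2], right=[]
  root=2; inorder splits into left=[], right=[]
  root=28; inorder splits into left=[24], right=[]
  root=24; inorder splits into left=[], right=[]
Reconstructed level-order: [20, 17, 28, 11, 24, 8, 2]


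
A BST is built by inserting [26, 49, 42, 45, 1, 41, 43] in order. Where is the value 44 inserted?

Starting tree (level order): [26, 1, 49, None, None, 42, None, 41, 45, None, None, 43]
Insertion path: 26 -> 49 -> 42 -> 45 -> 43
Result: insert 44 as right child of 43
Final tree (level order): [26, 1, 49, None, None, 42, None, 41, 45, None, None, 43, None, None, 44]


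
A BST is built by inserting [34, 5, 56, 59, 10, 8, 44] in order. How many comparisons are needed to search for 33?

Search path for 33: 34 -> 5 -> 10
Found: False
Comparisons: 3


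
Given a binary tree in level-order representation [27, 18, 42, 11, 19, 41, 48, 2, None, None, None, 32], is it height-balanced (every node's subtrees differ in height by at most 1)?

Tree (level-order array): [27, 18, 42, 11, 19, 41, 48, 2, None, None, None, 32]
Definition: a tree is height-balanced if, at every node, |h(left) - h(right)| <= 1 (empty subtree has height -1).
Bottom-up per-node check:
  node 2: h_left=-1, h_right=-1, diff=0 [OK], height=0
  node 11: h_left=0, h_right=-1, diff=1 [OK], height=1
  node 19: h_left=-1, h_right=-1, diff=0 [OK], height=0
  node 18: h_left=1, h_right=0, diff=1 [OK], height=2
  node 32: h_left=-1, h_right=-1, diff=0 [OK], height=0
  node 41: h_left=0, h_right=-1, diff=1 [OK], height=1
  node 48: h_left=-1, h_right=-1, diff=0 [OK], height=0
  node 42: h_left=1, h_right=0, diff=1 [OK], height=2
  node 27: h_left=2, h_right=2, diff=0 [OK], height=3
All nodes satisfy the balance condition.
Result: Balanced


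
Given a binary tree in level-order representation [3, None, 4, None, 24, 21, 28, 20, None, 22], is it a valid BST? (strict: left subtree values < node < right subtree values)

Level-order array: [3, None, 4, None, 24, 21, 28, 20, None, 22]
Validate using subtree bounds (lo, hi): at each node, require lo < value < hi,
then recurse left with hi=value and right with lo=value.
Preorder trace (stopping at first violation):
  at node 3 with bounds (-inf, +inf): OK
  at node 4 with bounds (3, +inf): OK
  at node 24 with bounds (4, +inf): OK
  at node 21 with bounds (4, 24): OK
  at node 20 with bounds (4, 21): OK
  at node 28 with bounds (24, +inf): OK
  at node 22 with bounds (24, 28): VIOLATION
Node 22 violates its bound: not (24 < 22 < 28).
Result: Not a valid BST


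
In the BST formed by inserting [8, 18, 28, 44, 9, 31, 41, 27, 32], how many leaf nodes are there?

Tree built from: [8, 18, 28, 44, 9, 31, 41, 27, 32]
Tree (level-order array): [8, None, 18, 9, 28, None, None, 27, 44, None, None, 31, None, None, 41, 32]
Rule: A leaf has 0 children.
Per-node child counts:
  node 8: 1 child(ren)
  node 18: 2 child(ren)
  node 9: 0 child(ren)
  node 28: 2 child(ren)
  node 27: 0 child(ren)
  node 44: 1 child(ren)
  node 31: 1 child(ren)
  node 41: 1 child(ren)
  node 32: 0 child(ren)
Matching nodes: [9, 27, 32]
Count of leaf nodes: 3


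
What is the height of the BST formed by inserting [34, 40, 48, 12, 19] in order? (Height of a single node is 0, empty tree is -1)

Insertion order: [34, 40, 48, 12, 19]
Tree (level-order array): [34, 12, 40, None, 19, None, 48]
Compute height bottom-up (empty subtree = -1):
  height(19) = 1 + max(-1, -1) = 0
  height(12) = 1 + max(-1, 0) = 1
  height(48) = 1 + max(-1, -1) = 0
  height(40) = 1 + max(-1, 0) = 1
  height(34) = 1 + max(1, 1) = 2
Height = 2


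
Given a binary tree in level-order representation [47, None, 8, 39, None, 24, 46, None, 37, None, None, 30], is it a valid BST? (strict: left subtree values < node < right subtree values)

Level-order array: [47, None, 8, 39, None, 24, 46, None, 37, None, None, 30]
Validate using subtree bounds (lo, hi): at each node, require lo < value < hi,
then recurse left with hi=value and right with lo=value.
Preorder trace (stopping at first violation):
  at node 47 with bounds (-inf, +inf): OK
  at node 8 with bounds (47, +inf): VIOLATION
Node 8 violates its bound: not (47 < 8 < +inf).
Result: Not a valid BST


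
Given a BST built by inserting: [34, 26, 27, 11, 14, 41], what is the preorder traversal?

Tree insertion order: [34, 26, 27, 11, 14, 41]
Tree (level-order array): [34, 26, 41, 11, 27, None, None, None, 14]
Preorder traversal: [34, 26, 11, 14, 27, 41]


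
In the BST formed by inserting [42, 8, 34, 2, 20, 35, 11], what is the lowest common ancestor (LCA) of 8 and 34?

Tree insertion order: [42, 8, 34, 2, 20, 35, 11]
Tree (level-order array): [42, 8, None, 2, 34, None, None, 20, 35, 11]
In a BST, the LCA of p=8, q=34 is the first node v on the
root-to-leaf path with p <= v <= q (go left if both < v, right if both > v).
Walk from root:
  at 42: both 8 and 34 < 42, go left
  at 8: 8 <= 8 <= 34, this is the LCA
LCA = 8


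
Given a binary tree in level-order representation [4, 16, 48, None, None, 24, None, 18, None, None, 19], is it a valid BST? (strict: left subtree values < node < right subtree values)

Level-order array: [4, 16, 48, None, None, 24, None, 18, None, None, 19]
Validate using subtree bounds (lo, hi): at each node, require lo < value < hi,
then recurse left with hi=value and right with lo=value.
Preorder trace (stopping at first violation):
  at node 4 with bounds (-inf, +inf): OK
  at node 16 with bounds (-inf, 4): VIOLATION
Node 16 violates its bound: not (-inf < 16 < 4).
Result: Not a valid BST


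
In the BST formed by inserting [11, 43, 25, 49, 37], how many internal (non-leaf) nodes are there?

Tree built from: [11, 43, 25, 49, 37]
Tree (level-order array): [11, None, 43, 25, 49, None, 37]
Rule: An internal node has at least one child.
Per-node child counts:
  node 11: 1 child(ren)
  node 43: 2 child(ren)
  node 25: 1 child(ren)
  node 37: 0 child(ren)
  node 49: 0 child(ren)
Matching nodes: [11, 43, 25]
Count of internal (non-leaf) nodes: 3


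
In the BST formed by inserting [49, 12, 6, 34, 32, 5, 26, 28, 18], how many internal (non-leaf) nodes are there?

Tree built from: [49, 12, 6, 34, 32, 5, 26, 28, 18]
Tree (level-order array): [49, 12, None, 6, 34, 5, None, 32, None, None, None, 26, None, 18, 28]
Rule: An internal node has at least one child.
Per-node child counts:
  node 49: 1 child(ren)
  node 12: 2 child(ren)
  node 6: 1 child(ren)
  node 5: 0 child(ren)
  node 34: 1 child(ren)
  node 32: 1 child(ren)
  node 26: 2 child(ren)
  node 18: 0 child(ren)
  node 28: 0 child(ren)
Matching nodes: [49, 12, 6, 34, 32, 26]
Count of internal (non-leaf) nodes: 6


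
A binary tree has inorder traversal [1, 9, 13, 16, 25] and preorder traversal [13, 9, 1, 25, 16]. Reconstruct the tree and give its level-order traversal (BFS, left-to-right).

Inorder:  [1, 9, 13, 16, 25]
Preorder: [13, 9, 1, 25, 16]
Algorithm: preorder visits root first, so consume preorder in order;
for each root, split the current inorder slice at that value into
left-subtree inorder and right-subtree inorder, then recurse.
Recursive splits:
  root=13; inorder splits into left=[1, 9], right=[16, 25]
  root=9; inorder splits into left=[1], right=[]
  root=1; inorder splits into left=[], right=[]
  root=25; inorder splits into left=[16], right=[]
  root=16; inorder splits into left=[], right=[]
Reconstructed level-order: [13, 9, 25, 1, 16]


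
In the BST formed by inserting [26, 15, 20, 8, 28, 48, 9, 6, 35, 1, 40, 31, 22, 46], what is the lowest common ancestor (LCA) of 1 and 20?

Tree insertion order: [26, 15, 20, 8, 28, 48, 9, 6, 35, 1, 40, 31, 22, 46]
Tree (level-order array): [26, 15, 28, 8, 20, None, 48, 6, 9, None, 22, 35, None, 1, None, None, None, None, None, 31, 40, None, None, None, None, None, 46]
In a BST, the LCA of p=1, q=20 is the first node v on the
root-to-leaf path with p <= v <= q (go left if both < v, right if both > v).
Walk from root:
  at 26: both 1 and 20 < 26, go left
  at 15: 1 <= 15 <= 20, this is the LCA
LCA = 15


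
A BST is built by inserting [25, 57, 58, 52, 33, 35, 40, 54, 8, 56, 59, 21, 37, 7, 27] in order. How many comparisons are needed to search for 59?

Search path for 59: 25 -> 57 -> 58 -> 59
Found: True
Comparisons: 4


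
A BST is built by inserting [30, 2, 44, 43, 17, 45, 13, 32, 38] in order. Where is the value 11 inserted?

Starting tree (level order): [30, 2, 44, None, 17, 43, 45, 13, None, 32, None, None, None, None, None, None, 38]
Insertion path: 30 -> 2 -> 17 -> 13
Result: insert 11 as left child of 13
Final tree (level order): [30, 2, 44, None, 17, 43, 45, 13, None, 32, None, None, None, 11, None, None, 38]


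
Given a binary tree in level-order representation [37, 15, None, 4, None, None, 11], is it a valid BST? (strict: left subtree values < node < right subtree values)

Level-order array: [37, 15, None, 4, None, None, 11]
Validate using subtree bounds (lo, hi): at each node, require lo < value < hi,
then recurse left with hi=value and right with lo=value.
Preorder trace (stopping at first violation):
  at node 37 with bounds (-inf, +inf): OK
  at node 15 with bounds (-inf, 37): OK
  at node 4 with bounds (-inf, 15): OK
  at node 11 with bounds (4, 15): OK
No violation found at any node.
Result: Valid BST


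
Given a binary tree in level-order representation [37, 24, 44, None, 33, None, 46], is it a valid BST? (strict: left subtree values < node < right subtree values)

Level-order array: [37, 24, 44, None, 33, None, 46]
Validate using subtree bounds (lo, hi): at each node, require lo < value < hi,
then recurse left with hi=value and right with lo=value.
Preorder trace (stopping at first violation):
  at node 37 with bounds (-inf, +inf): OK
  at node 24 with bounds (-inf, 37): OK
  at node 33 with bounds (24, 37): OK
  at node 44 with bounds (37, +inf): OK
  at node 46 with bounds (44, +inf): OK
No violation found at any node.
Result: Valid BST


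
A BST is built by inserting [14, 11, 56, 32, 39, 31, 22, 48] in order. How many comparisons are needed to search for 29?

Search path for 29: 14 -> 56 -> 32 -> 31 -> 22
Found: False
Comparisons: 5


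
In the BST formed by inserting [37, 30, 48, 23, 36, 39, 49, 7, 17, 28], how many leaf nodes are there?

Tree built from: [37, 30, 48, 23, 36, 39, 49, 7, 17, 28]
Tree (level-order array): [37, 30, 48, 23, 36, 39, 49, 7, 28, None, None, None, None, None, None, None, 17]
Rule: A leaf has 0 children.
Per-node child counts:
  node 37: 2 child(ren)
  node 30: 2 child(ren)
  node 23: 2 child(ren)
  node 7: 1 child(ren)
  node 17: 0 child(ren)
  node 28: 0 child(ren)
  node 36: 0 child(ren)
  node 48: 2 child(ren)
  node 39: 0 child(ren)
  node 49: 0 child(ren)
Matching nodes: [17, 28, 36, 39, 49]
Count of leaf nodes: 5


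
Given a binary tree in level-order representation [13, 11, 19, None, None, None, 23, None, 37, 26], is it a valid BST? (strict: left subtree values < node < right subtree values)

Level-order array: [13, 11, 19, None, None, None, 23, None, 37, 26]
Validate using subtree bounds (lo, hi): at each node, require lo < value < hi,
then recurse left with hi=value and right with lo=value.
Preorder trace (stopping at first violation):
  at node 13 with bounds (-inf, +inf): OK
  at node 11 with bounds (-inf, 13): OK
  at node 19 with bounds (13, +inf): OK
  at node 23 with bounds (19, +inf): OK
  at node 37 with bounds (23, +inf): OK
  at node 26 with bounds (23, 37): OK
No violation found at any node.
Result: Valid BST


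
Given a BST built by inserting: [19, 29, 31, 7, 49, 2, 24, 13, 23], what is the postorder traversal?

Tree insertion order: [19, 29, 31, 7, 49, 2, 24, 13, 23]
Tree (level-order array): [19, 7, 29, 2, 13, 24, 31, None, None, None, None, 23, None, None, 49]
Postorder traversal: [2, 13, 7, 23, 24, 49, 31, 29, 19]


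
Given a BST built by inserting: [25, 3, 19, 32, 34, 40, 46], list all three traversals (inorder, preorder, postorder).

Tree insertion order: [25, 3, 19, 32, 34, 40, 46]
Tree (level-order array): [25, 3, 32, None, 19, None, 34, None, None, None, 40, None, 46]
Inorder (L, root, R): [3, 19, 25, 32, 34, 40, 46]
Preorder (root, L, R): [25, 3, 19, 32, 34, 40, 46]
Postorder (L, R, root): [19, 3, 46, 40, 34, 32, 25]


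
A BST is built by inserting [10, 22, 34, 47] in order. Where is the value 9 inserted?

Starting tree (level order): [10, None, 22, None, 34, None, 47]
Insertion path: 10
Result: insert 9 as left child of 10
Final tree (level order): [10, 9, 22, None, None, None, 34, None, 47]


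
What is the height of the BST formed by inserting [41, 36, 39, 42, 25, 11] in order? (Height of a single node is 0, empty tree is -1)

Insertion order: [41, 36, 39, 42, 25, 11]
Tree (level-order array): [41, 36, 42, 25, 39, None, None, 11]
Compute height bottom-up (empty subtree = -1):
  height(11) = 1 + max(-1, -1) = 0
  height(25) = 1 + max(0, -1) = 1
  height(39) = 1 + max(-1, -1) = 0
  height(36) = 1 + max(1, 0) = 2
  height(42) = 1 + max(-1, -1) = 0
  height(41) = 1 + max(2, 0) = 3
Height = 3


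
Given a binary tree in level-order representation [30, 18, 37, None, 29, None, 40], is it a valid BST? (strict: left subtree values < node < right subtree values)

Level-order array: [30, 18, 37, None, 29, None, 40]
Validate using subtree bounds (lo, hi): at each node, require lo < value < hi,
then recurse left with hi=value and right with lo=value.
Preorder trace (stopping at first violation):
  at node 30 with bounds (-inf, +inf): OK
  at node 18 with bounds (-inf, 30): OK
  at node 29 with bounds (18, 30): OK
  at node 37 with bounds (30, +inf): OK
  at node 40 with bounds (37, +inf): OK
No violation found at any node.
Result: Valid BST


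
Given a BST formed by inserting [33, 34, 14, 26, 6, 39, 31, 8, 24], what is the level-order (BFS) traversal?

Tree insertion order: [33, 34, 14, 26, 6, 39, 31, 8, 24]
Tree (level-order array): [33, 14, 34, 6, 26, None, 39, None, 8, 24, 31]
BFS from the root, enqueuing left then right child of each popped node:
  queue [33] -> pop 33, enqueue [14, 34], visited so far: [33]
  queue [14, 34] -> pop 14, enqueue [6, 26], visited so far: [33, 14]
  queue [34, 6, 26] -> pop 34, enqueue [39], visited so far: [33, 14, 34]
  queue [6, 26, 39] -> pop 6, enqueue [8], visited so far: [33, 14, 34, 6]
  queue [26, 39, 8] -> pop 26, enqueue [24, 31], visited so far: [33, 14, 34, 6, 26]
  queue [39, 8, 24, 31] -> pop 39, enqueue [none], visited so far: [33, 14, 34, 6, 26, 39]
  queue [8, 24, 31] -> pop 8, enqueue [none], visited so far: [33, 14, 34, 6, 26, 39, 8]
  queue [24, 31] -> pop 24, enqueue [none], visited so far: [33, 14, 34, 6, 26, 39, 8, 24]
  queue [31] -> pop 31, enqueue [none], visited so far: [33, 14, 34, 6, 26, 39, 8, 24, 31]
Result: [33, 14, 34, 6, 26, 39, 8, 24, 31]


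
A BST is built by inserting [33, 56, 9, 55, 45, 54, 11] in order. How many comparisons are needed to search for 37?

Search path for 37: 33 -> 56 -> 55 -> 45
Found: False
Comparisons: 4


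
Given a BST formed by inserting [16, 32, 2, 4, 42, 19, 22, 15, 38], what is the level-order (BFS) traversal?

Tree insertion order: [16, 32, 2, 4, 42, 19, 22, 15, 38]
Tree (level-order array): [16, 2, 32, None, 4, 19, 42, None, 15, None, 22, 38]
BFS from the root, enqueuing left then right child of each popped node:
  queue [16] -> pop 16, enqueue [2, 32], visited so far: [16]
  queue [2, 32] -> pop 2, enqueue [4], visited so far: [16, 2]
  queue [32, 4] -> pop 32, enqueue [19, 42], visited so far: [16, 2, 32]
  queue [4, 19, 42] -> pop 4, enqueue [15], visited so far: [16, 2, 32, 4]
  queue [19, 42, 15] -> pop 19, enqueue [22], visited so far: [16, 2, 32, 4, 19]
  queue [42, 15, 22] -> pop 42, enqueue [38], visited so far: [16, 2, 32, 4, 19, 42]
  queue [15, 22, 38] -> pop 15, enqueue [none], visited so far: [16, 2, 32, 4, 19, 42, 15]
  queue [22, 38] -> pop 22, enqueue [none], visited so far: [16, 2, 32, 4, 19, 42, 15, 22]
  queue [38] -> pop 38, enqueue [none], visited so far: [16, 2, 32, 4, 19, 42, 15, 22, 38]
Result: [16, 2, 32, 4, 19, 42, 15, 22, 38]


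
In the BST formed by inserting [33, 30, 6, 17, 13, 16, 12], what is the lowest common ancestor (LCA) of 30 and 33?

Tree insertion order: [33, 30, 6, 17, 13, 16, 12]
Tree (level-order array): [33, 30, None, 6, None, None, 17, 13, None, 12, 16]
In a BST, the LCA of p=30, q=33 is the first node v on the
root-to-leaf path with p <= v <= q (go left if both < v, right if both > v).
Walk from root:
  at 33: 30 <= 33 <= 33, this is the LCA
LCA = 33


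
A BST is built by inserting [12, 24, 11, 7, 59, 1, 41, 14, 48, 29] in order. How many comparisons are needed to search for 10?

Search path for 10: 12 -> 11 -> 7
Found: False
Comparisons: 3


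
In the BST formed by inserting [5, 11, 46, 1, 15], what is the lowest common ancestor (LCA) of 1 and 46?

Tree insertion order: [5, 11, 46, 1, 15]
Tree (level-order array): [5, 1, 11, None, None, None, 46, 15]
In a BST, the LCA of p=1, q=46 is the first node v on the
root-to-leaf path with p <= v <= q (go left if both < v, right if both > v).
Walk from root:
  at 5: 1 <= 5 <= 46, this is the LCA
LCA = 5


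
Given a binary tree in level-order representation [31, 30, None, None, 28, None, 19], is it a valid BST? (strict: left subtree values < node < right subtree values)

Level-order array: [31, 30, None, None, 28, None, 19]
Validate using subtree bounds (lo, hi): at each node, require lo < value < hi,
then recurse left with hi=value and right with lo=value.
Preorder trace (stopping at first violation):
  at node 31 with bounds (-inf, +inf): OK
  at node 30 with bounds (-inf, 31): OK
  at node 28 with bounds (30, 31): VIOLATION
Node 28 violates its bound: not (30 < 28 < 31).
Result: Not a valid BST


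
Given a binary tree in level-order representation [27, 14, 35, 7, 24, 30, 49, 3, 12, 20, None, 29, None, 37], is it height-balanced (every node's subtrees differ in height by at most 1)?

Tree (level-order array): [27, 14, 35, 7, 24, 30, 49, 3, 12, 20, None, 29, None, 37]
Definition: a tree is height-balanced if, at every node, |h(left) - h(right)| <= 1 (empty subtree has height -1).
Bottom-up per-node check:
  node 3: h_left=-1, h_right=-1, diff=0 [OK], height=0
  node 12: h_left=-1, h_right=-1, diff=0 [OK], height=0
  node 7: h_left=0, h_right=0, diff=0 [OK], height=1
  node 20: h_left=-1, h_right=-1, diff=0 [OK], height=0
  node 24: h_left=0, h_right=-1, diff=1 [OK], height=1
  node 14: h_left=1, h_right=1, diff=0 [OK], height=2
  node 29: h_left=-1, h_right=-1, diff=0 [OK], height=0
  node 30: h_left=0, h_right=-1, diff=1 [OK], height=1
  node 37: h_left=-1, h_right=-1, diff=0 [OK], height=0
  node 49: h_left=0, h_right=-1, diff=1 [OK], height=1
  node 35: h_left=1, h_right=1, diff=0 [OK], height=2
  node 27: h_left=2, h_right=2, diff=0 [OK], height=3
All nodes satisfy the balance condition.
Result: Balanced


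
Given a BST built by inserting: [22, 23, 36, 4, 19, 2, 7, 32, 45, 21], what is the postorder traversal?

Tree insertion order: [22, 23, 36, 4, 19, 2, 7, 32, 45, 21]
Tree (level-order array): [22, 4, 23, 2, 19, None, 36, None, None, 7, 21, 32, 45]
Postorder traversal: [2, 7, 21, 19, 4, 32, 45, 36, 23, 22]


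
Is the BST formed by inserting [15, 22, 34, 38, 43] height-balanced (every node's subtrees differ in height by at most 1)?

Tree (level-order array): [15, None, 22, None, 34, None, 38, None, 43]
Definition: a tree is height-balanced if, at every node, |h(left) - h(right)| <= 1 (empty subtree has height -1).
Bottom-up per-node check:
  node 43: h_left=-1, h_right=-1, diff=0 [OK], height=0
  node 38: h_left=-1, h_right=0, diff=1 [OK], height=1
  node 34: h_left=-1, h_right=1, diff=2 [FAIL (|-1-1|=2 > 1)], height=2
  node 22: h_left=-1, h_right=2, diff=3 [FAIL (|-1-2|=3 > 1)], height=3
  node 15: h_left=-1, h_right=3, diff=4 [FAIL (|-1-3|=4 > 1)], height=4
Node 34 violates the condition: |-1 - 1| = 2 > 1.
Result: Not balanced


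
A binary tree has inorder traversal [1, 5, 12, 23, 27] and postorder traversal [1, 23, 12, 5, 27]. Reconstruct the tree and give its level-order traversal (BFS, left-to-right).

Inorder:   [1, 5, 12, 23, 27]
Postorder: [1, 23, 12, 5, 27]
Algorithm: postorder visits root last, so walk postorder right-to-left;
each value is the root of the current inorder slice — split it at that
value, recurse on the right subtree first, then the left.
Recursive splits:
  root=27; inorder splits into left=[1, 5, 12, 23], right=[]
  root=5; inorder splits into left=[1], right=[12, 23]
  root=12; inorder splits into left=[], right=[23]
  root=23; inorder splits into left=[], right=[]
  root=1; inorder splits into left=[], right=[]
Reconstructed level-order: [27, 5, 1, 12, 23]


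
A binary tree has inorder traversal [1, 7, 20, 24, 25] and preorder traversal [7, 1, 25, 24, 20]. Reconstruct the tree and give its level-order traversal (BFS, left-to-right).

Inorder:  [1, 7, 20, 24, 25]
Preorder: [7, 1, 25, 24, 20]
Algorithm: preorder visits root first, so consume preorder in order;
for each root, split the current inorder slice at that value into
left-subtree inorder and right-subtree inorder, then recurse.
Recursive splits:
  root=7; inorder splits into left=[1], right=[20, 24, 25]
  root=1; inorder splits into left=[], right=[]
  root=25; inorder splits into left=[20, 24], right=[]
  root=24; inorder splits into left=[20], right=[]
  root=20; inorder splits into left=[], right=[]
Reconstructed level-order: [7, 1, 25, 24, 20]


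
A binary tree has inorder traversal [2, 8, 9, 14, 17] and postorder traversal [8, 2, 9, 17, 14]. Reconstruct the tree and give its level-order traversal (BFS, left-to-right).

Inorder:   [2, 8, 9, 14, 17]
Postorder: [8, 2, 9, 17, 14]
Algorithm: postorder visits root last, so walk postorder right-to-left;
each value is the root of the current inorder slice — split it at that
value, recurse on the right subtree first, then the left.
Recursive splits:
  root=14; inorder splits into left=[2, 8, 9], right=[17]
  root=17; inorder splits into left=[], right=[]
  root=9; inorder splits into left=[2, 8], right=[]
  root=2; inorder splits into left=[], right=[8]
  root=8; inorder splits into left=[], right=[]
Reconstructed level-order: [14, 9, 17, 2, 8]


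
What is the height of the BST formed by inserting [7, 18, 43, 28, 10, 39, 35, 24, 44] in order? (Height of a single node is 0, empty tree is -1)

Insertion order: [7, 18, 43, 28, 10, 39, 35, 24, 44]
Tree (level-order array): [7, None, 18, 10, 43, None, None, 28, 44, 24, 39, None, None, None, None, 35]
Compute height bottom-up (empty subtree = -1):
  height(10) = 1 + max(-1, -1) = 0
  height(24) = 1 + max(-1, -1) = 0
  height(35) = 1 + max(-1, -1) = 0
  height(39) = 1 + max(0, -1) = 1
  height(28) = 1 + max(0, 1) = 2
  height(44) = 1 + max(-1, -1) = 0
  height(43) = 1 + max(2, 0) = 3
  height(18) = 1 + max(0, 3) = 4
  height(7) = 1 + max(-1, 4) = 5
Height = 5


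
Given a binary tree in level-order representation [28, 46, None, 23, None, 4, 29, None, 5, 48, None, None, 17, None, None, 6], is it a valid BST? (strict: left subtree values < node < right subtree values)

Level-order array: [28, 46, None, 23, None, 4, 29, None, 5, 48, None, None, 17, None, None, 6]
Validate using subtree bounds (lo, hi): at each node, require lo < value < hi,
then recurse left with hi=value and right with lo=value.
Preorder trace (stopping at first violation):
  at node 28 with bounds (-inf, +inf): OK
  at node 46 with bounds (-inf, 28): VIOLATION
Node 46 violates its bound: not (-inf < 46 < 28).
Result: Not a valid BST


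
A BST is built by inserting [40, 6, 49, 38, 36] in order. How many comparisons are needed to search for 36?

Search path for 36: 40 -> 6 -> 38 -> 36
Found: True
Comparisons: 4


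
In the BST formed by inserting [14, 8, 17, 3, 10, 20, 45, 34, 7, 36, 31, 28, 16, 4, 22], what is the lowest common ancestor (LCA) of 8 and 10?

Tree insertion order: [14, 8, 17, 3, 10, 20, 45, 34, 7, 36, 31, 28, 16, 4, 22]
Tree (level-order array): [14, 8, 17, 3, 10, 16, 20, None, 7, None, None, None, None, None, 45, 4, None, 34, None, None, None, 31, 36, 28, None, None, None, 22]
In a BST, the LCA of p=8, q=10 is the first node v on the
root-to-leaf path with p <= v <= q (go left if both < v, right if both > v).
Walk from root:
  at 14: both 8 and 10 < 14, go left
  at 8: 8 <= 8 <= 10, this is the LCA
LCA = 8


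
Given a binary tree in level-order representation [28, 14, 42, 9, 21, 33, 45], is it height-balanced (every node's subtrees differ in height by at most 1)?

Tree (level-order array): [28, 14, 42, 9, 21, 33, 45]
Definition: a tree is height-balanced if, at every node, |h(left) - h(right)| <= 1 (empty subtree has height -1).
Bottom-up per-node check:
  node 9: h_left=-1, h_right=-1, diff=0 [OK], height=0
  node 21: h_left=-1, h_right=-1, diff=0 [OK], height=0
  node 14: h_left=0, h_right=0, diff=0 [OK], height=1
  node 33: h_left=-1, h_right=-1, diff=0 [OK], height=0
  node 45: h_left=-1, h_right=-1, diff=0 [OK], height=0
  node 42: h_left=0, h_right=0, diff=0 [OK], height=1
  node 28: h_left=1, h_right=1, diff=0 [OK], height=2
All nodes satisfy the balance condition.
Result: Balanced


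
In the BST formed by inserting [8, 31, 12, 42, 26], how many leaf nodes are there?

Tree built from: [8, 31, 12, 42, 26]
Tree (level-order array): [8, None, 31, 12, 42, None, 26]
Rule: A leaf has 0 children.
Per-node child counts:
  node 8: 1 child(ren)
  node 31: 2 child(ren)
  node 12: 1 child(ren)
  node 26: 0 child(ren)
  node 42: 0 child(ren)
Matching nodes: [26, 42]
Count of leaf nodes: 2
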